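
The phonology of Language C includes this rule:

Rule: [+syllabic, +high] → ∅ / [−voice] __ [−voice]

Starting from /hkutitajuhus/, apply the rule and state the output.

/u/ is a high vowel flanked by voiceless consonants /k/ and /t/, so it deletes.
/i/ is a high vowel flanked by voiceless consonants /t/ and /t/, so it deletes.
/u/ is a high vowel flanked by voiceless consonants /h/ and /s/, so it deletes.
Surface form: [hkttajuhs].

hkttajuhs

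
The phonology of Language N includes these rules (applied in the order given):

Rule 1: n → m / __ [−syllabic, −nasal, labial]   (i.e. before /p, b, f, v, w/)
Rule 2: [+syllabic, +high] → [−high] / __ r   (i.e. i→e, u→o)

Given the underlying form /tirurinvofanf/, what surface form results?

terorimvofamf

Rule 1 (nasal place assimilation): /n/ precedes the labial consonant /v/, so it assimilates in place to [m]. /n/ precedes the labial consonant /f/, so it assimilates in place to [m]. /tirurinvofanf/ → tirurimvofamf.
Rule 2 (pre-rhotic lowering): /i/ is a high vowel immediately before /r/, so it lowers to [e]. /u/ is a high vowel immediately before /r/, so it lowers to [o]. /tirurimvofamf/ → terorimvofamf.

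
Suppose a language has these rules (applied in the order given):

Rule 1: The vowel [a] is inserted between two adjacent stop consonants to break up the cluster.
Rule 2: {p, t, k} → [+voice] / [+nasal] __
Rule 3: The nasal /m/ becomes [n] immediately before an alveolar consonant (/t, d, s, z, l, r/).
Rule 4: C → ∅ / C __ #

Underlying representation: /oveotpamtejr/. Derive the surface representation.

oveotapandej

Rule 1 (stop-cluster a-epenthesis): /t/ and /p/ form a stop–stop cluster, so [a] is inserted between them. /oveotpamtejr/ → oveotapamtejr.
Rule 2 (post-nasal voicing): /t/ is a voiceless stop immediately after the nasal /m/, so it voices to [d]. /oveotapamtejr/ → oveotapamdejr.
Rule 3 (nasal place assimilation): /m/ precedes the alveolar consonant /d/, so it assimilates in place to [n]. /oveotapamdejr/ → oveotapandejr.
Rule 4 (final cluster simplification): /r/ is the second consonant of a word-final cluster /jr/, so it deletes. /oveotapandejr/ → oveotapandej.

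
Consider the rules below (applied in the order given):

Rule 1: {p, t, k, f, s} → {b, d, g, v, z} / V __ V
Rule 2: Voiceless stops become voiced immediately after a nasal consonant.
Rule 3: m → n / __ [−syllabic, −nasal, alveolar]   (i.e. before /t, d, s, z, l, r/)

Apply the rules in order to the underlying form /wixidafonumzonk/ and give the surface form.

wixidavonunzong

Rule 1 (intervocalic voicing): /f/ is a voiceless obstruent between vowels /a/ and /o/, so it voices to [v]. /wixidafonumzonk/ → wixidavonumzonk.
Rule 2 (post-nasal voicing): /k/ is a voiceless stop immediately after the nasal /n/, so it voices to [g]. /wixidavonumzonk/ → wixidavonumzong.
Rule 3 (nasal place assimilation): /m/ precedes the alveolar consonant /z/, so it assimilates in place to [n]. /wixidavonumzong/ → wixidavonunzong.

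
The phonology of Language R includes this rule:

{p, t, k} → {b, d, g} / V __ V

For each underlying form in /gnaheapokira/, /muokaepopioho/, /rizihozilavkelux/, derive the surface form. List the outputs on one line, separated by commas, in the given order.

gnaheabogira, muogaebobioho, rizihozilavkelux

/gnaheapokira/: /p/ is a voiceless stop between vowels /a/ and /o/, so it voices to [b]. /k/ is a voiceless stop between vowels /o/ and /i/, so it voices to [g]. → [gnaheabogira].
/muokaepopioho/: /k/ is a voiceless stop between vowels /o/ and /a/, so it voices to [g]. /p/ is a voiceless stop between vowels /e/ and /o/, so it voices to [b]. /p/ is a voiceless stop between vowels /o/ and /i/, so it voices to [b]. → [muogaebobioho].
/rizihozilavkelux/: the rule's environment is not met; surfaces unchanged as [rizihozilavkelux].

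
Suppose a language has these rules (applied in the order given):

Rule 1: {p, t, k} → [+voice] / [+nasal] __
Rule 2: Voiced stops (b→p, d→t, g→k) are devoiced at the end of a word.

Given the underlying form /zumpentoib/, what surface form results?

zumbendoip

Rule 1 (post-nasal voicing): /p/ is a voiceless stop immediately after the nasal /m/, so it voices to [b]. /t/ is a voiceless stop immediately after the nasal /n/, so it voices to [d]. /zumpentoib/ → zumbendoib.
Rule 2 (final devoicing): /b/ is a voiced stop in word-final position, so it devoices to [p]. /zumbendoib/ → zumbendoip.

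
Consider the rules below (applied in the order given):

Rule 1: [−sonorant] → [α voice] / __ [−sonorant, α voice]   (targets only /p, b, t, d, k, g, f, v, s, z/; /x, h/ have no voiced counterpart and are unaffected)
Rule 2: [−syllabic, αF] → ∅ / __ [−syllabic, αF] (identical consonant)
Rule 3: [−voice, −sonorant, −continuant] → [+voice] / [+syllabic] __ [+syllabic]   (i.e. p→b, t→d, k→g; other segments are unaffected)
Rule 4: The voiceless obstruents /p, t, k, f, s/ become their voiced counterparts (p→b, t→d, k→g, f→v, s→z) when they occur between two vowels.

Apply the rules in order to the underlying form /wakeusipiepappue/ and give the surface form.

wageuzibiebabue

Rule 1 (regressive voicing assimilation): no segment meets the environment; /wakeusipiepappue/ is unchanged.
Rule 2 (degemination): /pp/ is a geminate; the first /p/ deletes. /wakeusipiepappue/ → wakeusipiepapue.
Rule 3 (intervocalic voicing): /k/ is a voiceless stop between vowels /a/ and /e/, so it voices to [g]. /p/ is a voiceless stop between vowels /i/ and /i/, so it voices to [b]. /p/ is a voiceless stop between vowels /e/ and /a/, so it voices to [b]. /p/ is a voiceless stop between vowels /a/ and /u/, so it voices to [b]. /wakeusipiepapue/ → wageusibiebabue.
Rule 4 (intervocalic voicing): /s/ is a voiceless obstruent between vowels /u/ and /i/, so it voices to [z]. /wageusibiebabue/ → wageuzibiebabue.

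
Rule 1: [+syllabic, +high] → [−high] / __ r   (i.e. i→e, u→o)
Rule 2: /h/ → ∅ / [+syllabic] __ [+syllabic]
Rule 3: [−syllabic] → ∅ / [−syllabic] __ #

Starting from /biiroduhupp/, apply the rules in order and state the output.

Rule 1 (pre-rhotic lowering): /i/ is a high vowel immediately before /r/, so it lowers to [e]. /biiroduhupp/ → bieroduhupp.
Rule 2 (intervocalic h-deletion): /h/ occurs between vowels /u/ and /u/, so it deletes. /bieroduhupp/ → bieroduupp.
Rule 3 (final cluster simplification): /p/ is the second consonant of a word-final cluster /pp/, so it deletes. /bieroduupp/ → bieroduup.

bieroduup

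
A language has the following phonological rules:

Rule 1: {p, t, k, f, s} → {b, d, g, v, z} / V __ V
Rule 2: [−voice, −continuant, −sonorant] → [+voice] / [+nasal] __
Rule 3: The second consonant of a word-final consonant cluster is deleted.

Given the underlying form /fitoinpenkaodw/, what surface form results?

fidoinbengaod

Rule 1 (intervocalic voicing): /t/ is a voiceless obstruent between vowels /i/ and /o/, so it voices to [d]. /fitoinpenkaodw/ → fidoinpenkaodw.
Rule 2 (post-nasal voicing): /p/ is a voiceless stop immediately after the nasal /n/, so it voices to [b]. /k/ is a voiceless stop immediately after the nasal /n/, so it voices to [g]. /fidoinpenkaodw/ → fidoinbengaodw.
Rule 3 (final cluster simplification): /w/ is the second consonant of a word-final cluster /dw/, so it deletes. /fidoinbengaodw/ → fidoinbengaod.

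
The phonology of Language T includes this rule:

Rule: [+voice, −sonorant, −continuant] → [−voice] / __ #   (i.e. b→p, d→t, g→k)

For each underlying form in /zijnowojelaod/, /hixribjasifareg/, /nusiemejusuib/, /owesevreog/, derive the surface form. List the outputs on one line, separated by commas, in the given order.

zijnowojelaot, hixribjasifarek, nusiemejusuip, owesevreok

/zijnowojelaod/: /d/ is a voiced stop in word-final position, so it devoices to [t]. → [zijnowojelaot].
/hixribjasifareg/: /g/ is a voiced stop in word-final position, so it devoices to [k]. → [hixribjasifarek].
/nusiemejusuib/: /b/ is a voiced stop in word-final position, so it devoices to [p]. → [nusiemejusuip].
/owesevreog/: /g/ is a voiced stop in word-final position, so it devoices to [k]. → [owesevreok].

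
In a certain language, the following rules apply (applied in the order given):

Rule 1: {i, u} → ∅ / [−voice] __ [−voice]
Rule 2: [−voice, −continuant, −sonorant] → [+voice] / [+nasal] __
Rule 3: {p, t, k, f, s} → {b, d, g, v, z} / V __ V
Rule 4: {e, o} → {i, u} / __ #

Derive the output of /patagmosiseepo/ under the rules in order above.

Rule 1 (high vowel syncope): /i/ is a high vowel flanked by voiceless consonants /s/ and /s/, so it deletes. /patagmosiseepo/ → patagmosseepo.
Rule 2 (post-nasal voicing): no segment meets the environment; /patagmosseepo/ is unchanged.
Rule 3 (intervocalic voicing): /t/ is a voiceless obstruent between vowels /a/ and /a/, so it voices to [d]. /p/ is a voiceless obstruent between vowels /e/ and /o/, so it voices to [b]. /patagmosseepo/ → padagmosseebo.
Rule 4 (final vowel raising): /o/ is a mid vowel in word-final position, so it raises to [u]. /padagmosseebo/ → padagmosseebu.

padagmosseebu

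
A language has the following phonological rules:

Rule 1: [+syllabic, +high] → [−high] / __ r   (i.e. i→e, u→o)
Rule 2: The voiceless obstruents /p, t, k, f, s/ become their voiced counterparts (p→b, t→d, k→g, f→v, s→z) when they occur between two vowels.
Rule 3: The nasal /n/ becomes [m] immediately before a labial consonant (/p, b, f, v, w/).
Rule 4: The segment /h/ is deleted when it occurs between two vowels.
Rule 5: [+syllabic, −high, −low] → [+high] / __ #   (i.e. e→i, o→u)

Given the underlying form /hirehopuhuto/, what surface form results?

hereobuudu

Rule 1 (pre-rhotic lowering): /i/ is a high vowel immediately before /r/, so it lowers to [e]. /hirehopuhuto/ → herehopuhuto.
Rule 2 (intervocalic voicing): /p/ is a voiceless obstruent between vowels /o/ and /u/, so it voices to [b]. /t/ is a voiceless obstruent between vowels /u/ and /o/, so it voices to [d]. /herehopuhuto/ → herehobuhudo.
Rule 3 (nasal place assimilation): no segment meets the environment; /herehobuhudo/ is unchanged.
Rule 4 (intervocalic h-deletion): /h/ occurs between vowels /e/ and /o/, so it deletes. /h/ occurs between vowels /u/ and /u/, so it deletes. /herehobuhudo/ → hereobuudo.
Rule 5 (final vowel raising): /o/ is a mid vowel in word-final position, so it raises to [u]. /hereobuudo/ → hereobuudu.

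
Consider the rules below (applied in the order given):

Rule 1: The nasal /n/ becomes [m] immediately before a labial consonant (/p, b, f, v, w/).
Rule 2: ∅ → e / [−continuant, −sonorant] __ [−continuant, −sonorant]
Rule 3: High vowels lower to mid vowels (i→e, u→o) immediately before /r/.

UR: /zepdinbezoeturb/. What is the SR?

Rule 1 (nasal place assimilation): /n/ precedes the labial consonant /b/, so it assimilates in place to [m]. /zepdinbezoeturb/ → zepdimbezoeturb.
Rule 2 (stop-cluster e-epenthesis): /p/ and /d/ form a stop–stop cluster, so [e] is inserted between them. /zepdimbezoeturb/ → zepedimbezoeturb.
Rule 3 (pre-rhotic lowering): /u/ is a high vowel immediately before /r/, so it lowers to [o]. /zepedimbezoeturb/ → zepedimbezoetorb.

zepedimbezoetorb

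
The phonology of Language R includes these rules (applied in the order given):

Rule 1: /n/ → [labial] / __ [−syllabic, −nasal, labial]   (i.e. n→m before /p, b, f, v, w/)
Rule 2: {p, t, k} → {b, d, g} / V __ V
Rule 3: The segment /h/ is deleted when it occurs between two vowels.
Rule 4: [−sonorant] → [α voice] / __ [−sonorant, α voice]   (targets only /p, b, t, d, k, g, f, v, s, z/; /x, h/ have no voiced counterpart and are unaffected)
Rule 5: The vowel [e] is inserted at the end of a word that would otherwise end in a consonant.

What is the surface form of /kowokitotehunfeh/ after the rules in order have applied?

kowogidodeumfehe

Rule 1 (nasal place assimilation): /n/ precedes the labial consonant /f/, so it assimilates in place to [m]. /kowokitotehunfeh/ → kowokitotehumfeh.
Rule 2 (intervocalic voicing): /k/ is a voiceless stop between vowels /o/ and /i/, so it voices to [g]. /t/ is a voiceless stop between vowels /i/ and /o/, so it voices to [d]. /t/ is a voiceless stop between vowels /o/ and /e/, so it voices to [d]. /kowokitotehumfeh/ → kowogidodehumfeh.
Rule 3 (intervocalic h-deletion): /h/ occurs between vowels /e/ and /u/, so it deletes. /kowogidodehumfeh/ → kowogidodeumfeh.
Rule 4 (regressive voicing assimilation): no segment meets the environment; /kowogidodeumfeh/ is unchanged.
Rule 5 (final e-epenthesis): the form ends in the consonant /h/, so [e] is inserted word-finally. /kowogidodeumfeh/ → kowogidodeumfehe.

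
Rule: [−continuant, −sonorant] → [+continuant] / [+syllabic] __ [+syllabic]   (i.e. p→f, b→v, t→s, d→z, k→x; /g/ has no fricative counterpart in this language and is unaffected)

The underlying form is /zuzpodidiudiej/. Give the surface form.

Scanning /zuzpodidiudiej/: /p/ at position 4 is not in the conditioning environment; /d/ is a stop between vowels /o/ and /i/, so it spirantizes to the fricative [z]; /d/ is a stop between vowels /i/ and /i/, so it spirantizes to the fricative [z]; /d/ is a stop between vowels /u/ and /i/, so it spirantizes to the fricative [z].
Result: [zuzpoziziuziej].

zuzpoziziuziej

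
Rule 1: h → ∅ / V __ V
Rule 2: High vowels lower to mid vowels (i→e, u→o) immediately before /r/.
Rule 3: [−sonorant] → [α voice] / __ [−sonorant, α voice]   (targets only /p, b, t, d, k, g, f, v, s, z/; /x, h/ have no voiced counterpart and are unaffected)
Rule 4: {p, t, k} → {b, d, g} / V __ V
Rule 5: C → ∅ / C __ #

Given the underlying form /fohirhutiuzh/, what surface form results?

Rule 1 (intervocalic h-deletion): /h/ occurs between vowels /o/ and /i/, so it deletes. /fohirhutiuzh/ → foirhutiuzh.
Rule 2 (pre-rhotic lowering): /i/ is a high vowel immediately before /r/, so it lowers to [e]. /foirhutiuzh/ → foerhutiuzh.
Rule 3 (regressive voicing assimilation): /z/ precedes the voiceless obstruent /h/, so it devoices to [s] by assimilation. /foerhutiuzh/ → foerhutiush.
Rule 4 (intervocalic voicing): /t/ is a voiceless stop between vowels /u/ and /i/, so it voices to [d]. /foerhutiush/ → foerhudiush.
Rule 5 (final cluster simplification): /h/ is the second consonant of a word-final cluster /sh/, so it deletes. /foerhudiush/ → foerhudius.

foerhudius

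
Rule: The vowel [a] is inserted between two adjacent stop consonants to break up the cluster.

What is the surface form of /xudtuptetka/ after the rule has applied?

xudatupatetaka

/d/ and /t/ form a stop–stop cluster, so [a] is inserted between them.
/p/ and /t/ form a stop–stop cluster, so [a] is inserted between them.
/t/ and /k/ form a stop–stop cluster, so [a] is inserted between them.
Surface form: [xudatupatetaka].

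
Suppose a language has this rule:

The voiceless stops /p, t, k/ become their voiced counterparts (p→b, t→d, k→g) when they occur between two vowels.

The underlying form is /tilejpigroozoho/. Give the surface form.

tilejpigroozoho

No segment of /tilejpigroozoho/ meets the structural description of the rule, so the form surfaces unchanged.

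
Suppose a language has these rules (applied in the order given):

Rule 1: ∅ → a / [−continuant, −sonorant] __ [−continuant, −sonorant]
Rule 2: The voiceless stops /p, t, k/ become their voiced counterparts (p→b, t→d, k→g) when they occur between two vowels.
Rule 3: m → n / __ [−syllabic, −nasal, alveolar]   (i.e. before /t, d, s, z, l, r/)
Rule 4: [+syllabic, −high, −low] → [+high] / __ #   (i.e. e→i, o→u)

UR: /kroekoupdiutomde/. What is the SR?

Rule 1 (stop-cluster a-epenthesis): /p/ and /d/ form a stop–stop cluster, so [a] is inserted between them. /kroekoupdiutomde/ → kroekoupadiutomde.
Rule 2 (intervocalic voicing): /k/ is a voiceless stop between vowels /e/ and /o/, so it voices to [g]. /p/ is a voiceless stop between vowels /u/ and /a/, so it voices to [b]. /t/ is a voiceless stop between vowels /u/ and /o/, so it voices to [d]. /kroekoupadiutomde/ → kroegoubadiudomde.
Rule 3 (nasal place assimilation): /m/ precedes the alveolar consonant /d/, so it assimilates in place to [n]. /kroegoubadiudomde/ → kroegoubadiudonde.
Rule 4 (final vowel raising): /e/ is a mid vowel in word-final position, so it raises to [i]. /kroegoubadiudonde/ → kroegoubadiudondi.

kroegoubadiudondi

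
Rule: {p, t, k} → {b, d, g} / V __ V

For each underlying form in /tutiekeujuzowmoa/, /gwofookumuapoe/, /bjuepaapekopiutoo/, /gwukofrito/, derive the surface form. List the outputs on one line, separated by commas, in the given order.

/tutiekeujuzowmoa/: /t/ is a voiceless stop between vowels /u/ and /i/, so it voices to [d]. /k/ is a voiceless stop between vowels /e/ and /e/, so it voices to [g]. → [tudiegeujuzowmoa].
/gwofookumuapoe/: /k/ is a voiceless stop between vowels /o/ and /u/, so it voices to [g]. /p/ is a voiceless stop between vowels /a/ and /o/, so it voices to [b]. → [gwofoogumuaboe].
/bjuepaapekopiutoo/: /p/ is a voiceless stop between vowels /e/ and /a/, so it voices to [b]. /p/ is a voiceless stop between vowels /a/ and /e/, so it voices to [b]. /k/ is a voiceless stop between vowels /e/ and /o/, so it voices to [g]. /p/ is a voiceless stop between vowels /o/ and /i/, so it voices to [b]. /t/ is a voiceless stop between vowels /u/ and /o/, so it voices to [d]. → [bjuebaabegobiudoo].
/gwukofrito/: /k/ is a voiceless stop between vowels /u/ and /o/, so it voices to [g]. /t/ is a voiceless stop between vowels /i/ and /o/, so it voices to [d]. → [gwugofrido].

tudiegeujuzowmoa, gwofoogumuaboe, bjuebaabegobiudoo, gwugofrido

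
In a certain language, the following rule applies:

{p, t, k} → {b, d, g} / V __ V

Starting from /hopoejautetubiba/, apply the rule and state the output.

hoboejaudedubiba

/p/ is a voiceless stop between vowels /o/ and /o/, so it voices to [b].
/t/ is a voiceless stop between vowels /u/ and /e/, so it voices to [d].
/t/ is a voiceless stop between vowels /e/ and /u/, so it voices to [d].
Surface form: [hoboejaudedubiba].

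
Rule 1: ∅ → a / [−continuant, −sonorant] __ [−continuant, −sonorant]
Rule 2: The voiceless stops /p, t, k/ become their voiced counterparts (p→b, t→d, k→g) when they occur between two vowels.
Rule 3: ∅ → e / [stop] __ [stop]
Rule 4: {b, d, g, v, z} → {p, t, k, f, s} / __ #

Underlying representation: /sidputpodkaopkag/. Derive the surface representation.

sidabudabodagaobagak

Rule 1 (stop-cluster a-epenthesis): /d/ and /p/ form a stop–stop cluster, so [a] is inserted between them. /t/ and /p/ form a stop–stop cluster, so [a] is inserted between them. /d/ and /k/ form a stop–stop cluster, so [a] is inserted between them. /p/ and /k/ form a stop–stop cluster, so [a] is inserted between them. /sidputpodkaopkag/ → sidaputapodakaopakag.
Rule 2 (intervocalic voicing): /p/ is a voiceless stop between vowels /a/ and /u/, so it voices to [b]. /t/ is a voiceless stop between vowels /u/ and /a/, so it voices to [d]. /p/ is a voiceless stop between vowels /a/ and /o/, so it voices to [b]. /k/ is a voiceless stop between vowels /a/ and /a/, so it voices to [g]. /p/ is a voiceless stop between vowels /o/ and /a/, so it voices to [b]. /k/ is a voiceless stop between vowels /a/ and /a/, so it voices to [g]. /sidaputapodakaopakag/ → sidabudabodagaobagag.
Rule 3 (stop-cluster e-epenthesis): no segment meets the environment; /sidabudabodagaobagag/ is unchanged.
Rule 4 (final devoicing): /g/ is a voiced obstruent in word-final position, so it devoices to [k]. /sidabudabodagaobagag/ → sidabudabodagaobagak.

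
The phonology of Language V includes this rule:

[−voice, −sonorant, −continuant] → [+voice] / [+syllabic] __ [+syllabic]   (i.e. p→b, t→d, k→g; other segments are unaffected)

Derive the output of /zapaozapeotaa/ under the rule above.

zabaozabeodaa

/p/ is a voiceless stop between vowels /a/ and /a/, so it voices to [b].
/p/ is a voiceless stop between vowels /a/ and /e/, so it voices to [b].
/t/ is a voiceless stop between vowels /o/ and /a/, so it voices to [d].
Surface form: [zabaozabeodaa].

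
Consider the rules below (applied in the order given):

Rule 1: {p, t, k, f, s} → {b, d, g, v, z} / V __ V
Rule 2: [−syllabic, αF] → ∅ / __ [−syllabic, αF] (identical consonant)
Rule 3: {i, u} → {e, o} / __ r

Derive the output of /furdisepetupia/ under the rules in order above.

fordizebedubia

Rule 1 (intervocalic voicing): /s/ is a voiceless obstruent between vowels /i/ and /e/, so it voices to [z]. /p/ is a voiceless obstruent between vowels /e/ and /e/, so it voices to [b]. /t/ is a voiceless obstruent between vowels /e/ and /u/, so it voices to [d]. /p/ is a voiceless obstruent between vowels /u/ and /i/, so it voices to [b]. /furdisepetupia/ → furdizebedubia.
Rule 2 (degemination): no segment meets the environment; /furdizebedubia/ is unchanged.
Rule 3 (pre-rhotic lowering): /u/ is a high vowel immediately before /r/, so it lowers to [o]. /furdizebedubia/ → fordizebedubia.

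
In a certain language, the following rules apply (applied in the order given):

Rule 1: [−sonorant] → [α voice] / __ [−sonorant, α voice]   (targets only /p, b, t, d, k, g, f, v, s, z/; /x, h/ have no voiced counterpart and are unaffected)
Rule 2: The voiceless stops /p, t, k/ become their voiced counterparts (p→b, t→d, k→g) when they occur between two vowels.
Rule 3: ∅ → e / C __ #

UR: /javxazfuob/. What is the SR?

jafxasfuobe

Rule 1 (regressive voicing assimilation): /v/ precedes the voiceless obstruent /x/, so it devoices to [f] by assimilation. /z/ precedes the voiceless obstruent /f/, so it devoices to [s] by assimilation. /javxazfuob/ → jafxasfuob.
Rule 2 (intervocalic voicing): no segment meets the environment; /jafxasfuob/ is unchanged.
Rule 3 (final e-epenthesis): the form ends in the consonant /b/, so [e] is inserted word-finally. /jafxasfuob/ → jafxasfuobe.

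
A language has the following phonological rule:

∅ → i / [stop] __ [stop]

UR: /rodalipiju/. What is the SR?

rodalipiju

No segment of /rodalipiju/ meets the structural description of the rule, so the form surfaces unchanged.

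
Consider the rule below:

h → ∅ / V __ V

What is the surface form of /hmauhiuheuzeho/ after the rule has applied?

hmauiueuzeo

/h/ occurs between vowels /u/ and /i/, so it deletes.
/h/ occurs between vowels /u/ and /e/, so it deletes.
/h/ occurs between vowels /e/ and /o/, so it deletes.
The other instance of /h/ does not occur in the required environment and remains unchanged.
Surface form: [hmauiueuzeo].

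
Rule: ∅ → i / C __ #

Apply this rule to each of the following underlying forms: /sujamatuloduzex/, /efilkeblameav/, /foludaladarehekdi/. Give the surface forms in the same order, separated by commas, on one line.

sujamatuloduzexi, efilkeblameavi, foludaladarehekdi

/sujamatuloduzex/: the form ends in the consonant /x/, so [i] is inserted word-finally. → [sujamatuloduzexi].
/efilkeblameav/: the form ends in the consonant /v/, so [i] is inserted word-finally. → [efilkeblameavi].
/foludaladarehekdi/: the rule's environment is not met; surfaces unchanged as [foludaladarehekdi].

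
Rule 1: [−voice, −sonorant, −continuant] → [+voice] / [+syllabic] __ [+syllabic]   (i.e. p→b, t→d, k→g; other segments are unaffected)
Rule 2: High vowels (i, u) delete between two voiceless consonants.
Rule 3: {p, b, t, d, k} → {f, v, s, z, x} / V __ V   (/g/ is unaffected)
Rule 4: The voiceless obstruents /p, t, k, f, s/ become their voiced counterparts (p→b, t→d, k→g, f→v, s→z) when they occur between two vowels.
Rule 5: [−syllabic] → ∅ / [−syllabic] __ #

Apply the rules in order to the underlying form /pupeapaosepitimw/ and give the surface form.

puveavaozevizim

Rule 1 (intervocalic voicing): /p/ is a voiceless stop between vowels /u/ and /e/, so it voices to [b]. /p/ is a voiceless stop between vowels /a/ and /a/, so it voices to [b]. /p/ is a voiceless stop between vowels /e/ and /i/, so it voices to [b]. /t/ is a voiceless stop between vowels /i/ and /i/, so it voices to [d]. /pupeapaosepitimw/ → pubeabaosebidimw.
Rule 2 (high vowel syncope): no segment meets the environment; /pubeabaosebidimw/ is unchanged.
Rule 3 (intervocalic spirantization): /b/ is a stop between vowels /u/ and /e/, so it spirantizes to the fricative [v]. /b/ is a stop between vowels /a/ and /a/, so it spirantizes to the fricative [v]. /b/ is a stop between vowels /e/ and /i/, so it spirantizes to the fricative [v]. /d/ is a stop between vowels /i/ and /i/, so it spirantizes to the fricative [z]. /pubeabaosebidimw/ → puveavaosevizimw.
Rule 4 (intervocalic voicing): /s/ is a voiceless obstruent between vowels /o/ and /e/, so it voices to [z]. /puveavaosevizimw/ → puveavaozevizimw.
Rule 5 (final cluster simplification): /w/ is the second consonant of a word-final cluster /mw/, so it deletes. /puveavaozevizimw/ → puveavaozevizim.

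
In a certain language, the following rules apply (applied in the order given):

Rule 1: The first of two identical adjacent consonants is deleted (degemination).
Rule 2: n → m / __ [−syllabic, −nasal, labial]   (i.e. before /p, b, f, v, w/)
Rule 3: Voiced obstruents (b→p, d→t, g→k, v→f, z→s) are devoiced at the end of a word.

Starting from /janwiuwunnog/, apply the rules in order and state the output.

jamwiuwunok

Rule 1 (degemination): /nn/ is a geminate; the first /n/ deletes. /janwiuwunnog/ → janwiuwunog.
Rule 2 (nasal place assimilation): /n/ precedes the labial consonant /w/, so it assimilates in place to [m]. /janwiuwunog/ → jamwiuwunog.
Rule 3 (final devoicing): /g/ is a voiced obstruent in word-final position, so it devoices to [k]. /jamwiuwunog/ → jamwiuwunok.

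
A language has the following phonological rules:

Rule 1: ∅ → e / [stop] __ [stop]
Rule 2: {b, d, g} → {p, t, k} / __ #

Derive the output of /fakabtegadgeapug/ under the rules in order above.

Rule 1 (stop-cluster e-epenthesis): /b/ and /t/ form a stop–stop cluster, so [e] is inserted between them. /d/ and /g/ form a stop–stop cluster, so [e] is inserted between them. /fakabtegadgeapug/ → fakabetegadegeapug.
Rule 2 (final devoicing): /g/ is a voiced stop in word-final position, so it devoices to [k]. /fakabetegadegeapug/ → fakabetegadegeapuk.

fakabetegadegeapuk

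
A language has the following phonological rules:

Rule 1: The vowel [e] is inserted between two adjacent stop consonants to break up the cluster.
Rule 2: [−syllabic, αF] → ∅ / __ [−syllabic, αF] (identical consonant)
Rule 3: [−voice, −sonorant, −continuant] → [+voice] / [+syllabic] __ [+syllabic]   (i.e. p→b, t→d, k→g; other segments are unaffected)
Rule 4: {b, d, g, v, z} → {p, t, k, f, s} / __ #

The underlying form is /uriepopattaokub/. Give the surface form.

Rule 1 (stop-cluster e-epenthesis): /t/ and /t/ form a stop–stop cluster, so [e] is inserted between them. /uriepopattaokub/ → uriepopatetaokub.
Rule 2 (degemination): no segment meets the environment; /uriepopatetaokub/ is unchanged.
Rule 3 (intervocalic voicing): /p/ is a voiceless stop between vowels /e/ and /o/, so it voices to [b]. /p/ is a voiceless stop between vowels /o/ and /a/, so it voices to [b]. /t/ is a voiceless stop between vowels /a/ and /e/, so it voices to [d]. /t/ is a voiceless stop between vowels /e/ and /a/, so it voices to [d]. /k/ is a voiceless stop between vowels /o/ and /u/, so it voices to [g]. /uriepopatetaokub/ → uriebobadedaogub.
Rule 4 (final devoicing): /b/ is a voiced obstruent in word-final position, so it devoices to [p]. /uriebobadedaogub/ → uriebobadedaogup.

uriebobadedaogup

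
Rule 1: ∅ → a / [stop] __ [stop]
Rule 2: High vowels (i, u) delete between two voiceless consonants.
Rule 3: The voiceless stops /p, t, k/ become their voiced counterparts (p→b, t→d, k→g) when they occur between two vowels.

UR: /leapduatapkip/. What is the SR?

Rule 1 (stop-cluster a-epenthesis): /p/ and /d/ form a stop–stop cluster, so [a] is inserted between them. /p/ and /k/ form a stop–stop cluster, so [a] is inserted between them. /leapduatapkip/ → leapaduatapakip.
Rule 2 (high vowel syncope): /i/ is a high vowel flanked by voiceless consonants /k/ and /p/, so it deletes. /leapaduatapakip/ → leapaduatapakp.
Rule 3 (intervocalic voicing): /p/ is a voiceless stop between vowels /a/ and /a/, so it voices to [b]. /t/ is a voiceless stop between vowels /a/ and /a/, so it voices to [d]. /p/ is a voiceless stop between vowels /a/ and /a/, so it voices to [b]. /leapaduatapakp/ → leabaduadabakp.

leabaduadabakp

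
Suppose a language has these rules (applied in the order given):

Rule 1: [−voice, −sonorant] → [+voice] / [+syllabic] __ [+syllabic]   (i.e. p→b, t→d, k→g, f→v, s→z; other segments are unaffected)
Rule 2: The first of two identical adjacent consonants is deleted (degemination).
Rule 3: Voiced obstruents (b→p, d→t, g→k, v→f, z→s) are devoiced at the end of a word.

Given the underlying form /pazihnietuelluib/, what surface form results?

pazihniedueluip

Rule 1 (intervocalic voicing): /t/ is a voiceless obstruent between vowels /e/ and /u/, so it voices to [d]. /pazihnietuelluib/ → pazihnieduelluib.
Rule 2 (degemination): /ll/ is a geminate; the first /l/ deletes. /pazihnieduelluib/ → pazihniedueluib.
Rule 3 (final devoicing): /b/ is a voiced obstruent in word-final position, so it devoices to [p]. /pazihniedueluib/ → pazihniedueluip.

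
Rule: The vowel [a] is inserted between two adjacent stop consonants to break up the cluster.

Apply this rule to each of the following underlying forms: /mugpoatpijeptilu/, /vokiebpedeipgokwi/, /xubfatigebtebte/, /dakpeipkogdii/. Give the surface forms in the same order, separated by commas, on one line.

mugapoatapijepatilu, vokiebapedeipagokwi, xubfatigebatebate, dakapeipakogadii

/mugpoatpijeptilu/: /g/ and /p/ form a stop–stop cluster, so [a] is inserted between them. /t/ and /p/ form a stop–stop cluster, so [a] is inserted between them. /p/ and /t/ form a stop–stop cluster, so [a] is inserted between them. → [mugapoatapijepatilu].
/vokiebpedeipgokwi/: /b/ and /p/ form a stop–stop cluster, so [a] is inserted between them. /p/ and /g/ form a stop–stop cluster, so [a] is inserted between them. → [vokiebapedeipagokwi].
/xubfatigebtebte/: /b/ and /t/ form a stop–stop cluster, so [a] is inserted between them. /b/ and /t/ form a stop–stop cluster, so [a] is inserted between them. → [xubfatigebatebate].
/dakpeipkogdii/: /k/ and /p/ form a stop–stop cluster, so [a] is inserted between them. /p/ and /k/ form a stop–stop cluster, so [a] is inserted between them. /g/ and /d/ form a stop–stop cluster, so [a] is inserted between them. → [dakapeipakogadii].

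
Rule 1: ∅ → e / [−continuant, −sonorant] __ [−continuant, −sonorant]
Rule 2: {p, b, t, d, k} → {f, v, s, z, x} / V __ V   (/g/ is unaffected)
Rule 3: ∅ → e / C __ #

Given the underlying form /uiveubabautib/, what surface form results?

uiveuvavausibe

Rule 1 (stop-cluster e-epenthesis): no segment meets the environment; /uiveubabautib/ is unchanged.
Rule 2 (intervocalic spirantization): /b/ is a stop between vowels /u/ and /a/, so it spirantizes to the fricative [v]. /b/ is a stop between vowels /a/ and /a/, so it spirantizes to the fricative [v]. /t/ is a stop between vowels /u/ and /i/, so it spirantizes to the fricative [s]. /uiveubabautib/ → uiveuvavausib.
Rule 3 (final e-epenthesis): the form ends in the consonant /b/, so [e] is inserted word-finally. /uiveuvavausib/ → uiveuvavausibe.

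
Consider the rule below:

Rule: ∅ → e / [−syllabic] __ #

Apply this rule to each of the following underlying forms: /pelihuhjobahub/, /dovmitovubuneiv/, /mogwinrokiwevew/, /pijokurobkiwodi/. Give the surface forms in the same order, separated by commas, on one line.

pelihuhjobahube, dovmitovubuneive, mogwinrokiwevewe, pijokurobkiwodi

/pelihuhjobahub/: the form ends in the consonant /b/, so [e] is inserted word-finally. → [pelihuhjobahube].
/dovmitovubuneiv/: the form ends in the consonant /v/, so [e] is inserted word-finally. → [dovmitovubuneive].
/mogwinrokiwevew/: the form ends in the consonant /w/, so [e] is inserted word-finally. → [mogwinrokiwevewe].
/pijokurobkiwodi/: the rule's environment is not met; surfaces unchanged as [pijokurobkiwodi].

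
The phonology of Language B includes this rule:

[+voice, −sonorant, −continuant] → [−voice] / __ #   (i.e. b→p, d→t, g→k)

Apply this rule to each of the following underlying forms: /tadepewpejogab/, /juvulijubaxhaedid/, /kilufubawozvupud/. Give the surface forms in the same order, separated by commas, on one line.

tadepewpejogap, juvulijubaxhaedit, kilufubawozvuput

/tadepewpejogab/: /b/ is a voiced stop in word-final position, so it devoices to [p]. → [tadepewpejogap].
/juvulijubaxhaedid/: /d/ is a voiced stop in word-final position, so it devoices to [t]. → [juvulijubaxhaedit].
/kilufubawozvupud/: /d/ is a voiced stop in word-final position, so it devoices to [t]. → [kilufubawozvuput].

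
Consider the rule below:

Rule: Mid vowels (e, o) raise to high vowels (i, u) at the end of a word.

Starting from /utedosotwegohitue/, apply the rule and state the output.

utedosotwegohitui

/e/ is a mid vowel in word-final position, so it raises to [i].
The other instances of /e/, /o/ do not occur in the required environment and remain unchanged.
Surface form: [utedosotwegohitui].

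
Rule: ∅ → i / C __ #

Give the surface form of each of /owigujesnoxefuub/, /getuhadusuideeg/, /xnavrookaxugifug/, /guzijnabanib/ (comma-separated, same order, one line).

/owigujesnoxefuub/: the form ends in the consonant /b/, so [i] is inserted word-finally. → [owigujesnoxefuubi].
/getuhadusuideeg/: the form ends in the consonant /g/, so [i] is inserted word-finally. → [getuhadusuideegi].
/xnavrookaxugifug/: the form ends in the consonant /g/, so [i] is inserted word-finally. → [xnavrookaxugifugi].
/guzijnabanib/: the form ends in the consonant /b/, so [i] is inserted word-finally. → [guzijnabanibi].

owigujesnoxefuubi, getuhadusuideegi, xnavrookaxugifugi, guzijnabanibi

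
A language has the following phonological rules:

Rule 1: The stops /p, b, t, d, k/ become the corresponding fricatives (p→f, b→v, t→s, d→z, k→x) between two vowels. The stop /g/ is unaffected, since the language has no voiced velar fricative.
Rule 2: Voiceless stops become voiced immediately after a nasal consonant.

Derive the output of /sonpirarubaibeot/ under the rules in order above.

Rule 1 (intervocalic spirantization): /b/ is a stop between vowels /u/ and /a/, so it spirantizes to the fricative [v]. /b/ is a stop between vowels /i/ and /e/, so it spirantizes to the fricative [v]. /sonpirarubaibeot/ → sonpiraruvaiveot.
Rule 2 (post-nasal voicing): /p/ is a voiceless stop immediately after the nasal /n/, so it voices to [b]. /sonpiraruvaiveot/ → sonbiraruvaiveot.

sonbiraruvaiveot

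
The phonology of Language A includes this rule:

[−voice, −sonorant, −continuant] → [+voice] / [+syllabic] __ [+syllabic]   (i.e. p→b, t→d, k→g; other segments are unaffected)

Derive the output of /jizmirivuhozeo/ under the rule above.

jizmirivuhozeo

No segment of /jizmirivuhozeo/ meets the structural description of the rule, so the form surfaces unchanged.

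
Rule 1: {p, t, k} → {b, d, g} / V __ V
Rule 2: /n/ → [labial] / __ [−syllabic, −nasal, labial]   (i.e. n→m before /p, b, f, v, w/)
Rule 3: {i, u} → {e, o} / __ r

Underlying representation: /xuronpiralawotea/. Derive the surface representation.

xoromperalawodea

Rule 1 (intervocalic voicing): /t/ is a voiceless stop between vowels /o/ and /e/, so it voices to [d]. /xuronpiralawotea/ → xuronpiralawodea.
Rule 2 (nasal place assimilation): /n/ precedes the labial consonant /p/, so it assimilates in place to [m]. /xuronpiralawodea/ → xurompiralawodea.
Rule 3 (pre-rhotic lowering): /u/ is a high vowel immediately before /r/, so it lowers to [o]. /i/ is a high vowel immediately before /r/, so it lowers to [e]. /xurompiralawodea/ → xoromperalawodea.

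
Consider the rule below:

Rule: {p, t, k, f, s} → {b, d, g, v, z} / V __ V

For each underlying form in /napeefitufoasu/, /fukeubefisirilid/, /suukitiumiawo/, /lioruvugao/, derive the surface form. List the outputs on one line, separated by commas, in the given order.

nabeeviduvoazu, fugeubevizirilid, suugidiumiawo, lioruvugao

/napeefitufoasu/: /p/ is a voiceless obstruent between vowels /a/ and /e/, so it voices to [b]. /f/ is a voiceless obstruent between vowels /e/ and /i/, so it voices to [v]. /t/ is a voiceless obstruent between vowels /i/ and /u/, so it voices to [d]. /f/ is a voiceless obstruent between vowels /u/ and /o/, so it voices to [v]. /s/ is a voiceless obstruent between vowels /a/ and /u/, so it voices to [z]. → [nabeeviduvoazu].
/fukeubefisirilid/: /k/ is a voiceless obstruent between vowels /u/ and /e/, so it voices to [g]. /f/ is a voiceless obstruent between vowels /e/ and /i/, so it voices to [v]. /s/ is a voiceless obstruent between vowels /i/ and /i/, so it voices to [z]. → [fugeubevizirilid].
/suukitiumiawo/: /k/ is a voiceless obstruent between vowels /u/ and /i/, so it voices to [g]. /t/ is a voiceless obstruent between vowels /i/ and /i/, so it voices to [d]. → [suugidiumiawo].
/lioruvugao/: the rule's environment is not met; surfaces unchanged as [lioruvugao].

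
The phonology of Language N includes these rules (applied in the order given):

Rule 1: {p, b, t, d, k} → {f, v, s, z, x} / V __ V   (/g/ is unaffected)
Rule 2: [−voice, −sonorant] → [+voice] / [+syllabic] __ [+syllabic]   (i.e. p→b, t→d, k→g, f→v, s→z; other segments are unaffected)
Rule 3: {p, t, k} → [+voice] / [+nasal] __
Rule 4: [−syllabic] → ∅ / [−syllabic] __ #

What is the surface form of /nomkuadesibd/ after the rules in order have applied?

nomguazezib

Rule 1 (intervocalic spirantization): /d/ is a stop between vowels /a/ and /e/, so it spirantizes to the fricative [z]. /nomkuadesibd/ → nomkuazesibd.
Rule 2 (intervocalic voicing): /s/ is a voiceless obstruent between vowels /e/ and /i/, so it voices to [z]. /nomkuazesibd/ → nomkuazezibd.
Rule 3 (post-nasal voicing): /k/ is a voiceless stop immediately after the nasal /m/, so it voices to [g]. /nomkuazezibd/ → nomguazezibd.
Rule 4 (final cluster simplification): /d/ is the second consonant of a word-final cluster /bd/, so it deletes. /nomguazezibd/ → nomguazezib.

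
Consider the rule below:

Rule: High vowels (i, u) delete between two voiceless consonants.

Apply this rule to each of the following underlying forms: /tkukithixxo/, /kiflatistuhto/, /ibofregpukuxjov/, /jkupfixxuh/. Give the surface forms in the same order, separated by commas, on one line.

tkkthxxo, kflatsthto, ibofregpkxjov, jkpfxxh

/tkukithixxo/: /u/ is a high vowel flanked by voiceless consonants /k/ and /k/, so it deletes. /i/ is a high vowel flanked by voiceless consonants /k/ and /t/, so it deletes. /i/ is a high vowel flanked by voiceless consonants /h/ and /x/, so it deletes. → [tkkthxxo].
/kiflatistuhto/: /i/ is a high vowel flanked by voiceless consonants /k/ and /f/, so it deletes. /i/ is a high vowel flanked by voiceless consonants /t/ and /s/, so it deletes. /u/ is a high vowel flanked by voiceless consonants /t/ and /h/, so it deletes. → [kflatsthto].
/ibofregpukuxjov/: /u/ is a high vowel flanked by voiceless consonants /p/ and /k/, so it deletes. /u/ is a high vowel flanked by voiceless consonants /k/ and /x/, so it deletes. → [ibofregpkxjov].
/jkupfixxuh/: /u/ is a high vowel flanked by voiceless consonants /k/ and /p/, so it deletes. /i/ is a high vowel flanked by voiceless consonants /f/ and /x/, so it deletes. /u/ is a high vowel flanked by voiceless consonants /x/ and /h/, so it deletes. → [jkpfxxh].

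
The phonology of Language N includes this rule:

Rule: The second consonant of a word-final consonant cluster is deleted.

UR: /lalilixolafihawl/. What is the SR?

lalilixolafihaw

/l/ is the second consonant of a word-final cluster /wl/, so it deletes.
The other instances of /l/, /x/, /f/, /h/, /w/ do not occur in the required environment and remain unchanged.
Surface form: [lalilixolafihaw].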